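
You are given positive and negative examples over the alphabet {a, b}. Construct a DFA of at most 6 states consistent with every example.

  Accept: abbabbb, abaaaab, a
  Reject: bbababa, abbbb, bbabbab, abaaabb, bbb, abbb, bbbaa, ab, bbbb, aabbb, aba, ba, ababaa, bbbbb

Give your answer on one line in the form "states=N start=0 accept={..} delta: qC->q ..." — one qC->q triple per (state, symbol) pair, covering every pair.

Fold the examples into a partial DFA from state 0: repeatedly fix the first undefined (state, symbol) met by the shortest-then-alphabetical prefix, trying targets in increasing order and rejecting any under which an Accept and a Reject string meet in one state with the same remainder; add a state when all current targets are rejected. Accepting states are where Accept strings end.
a: 0a undefined. 0a->0: ok.
b: 0b undefined. 0b->0: no, abbabbb/bbababa meet in 0. Open state 1: 0b->1.
ba: 1a undefined. 1a->0: no, abaaaab/ab meet in 1. 1a->1: ok.
bb: 1b undefined. 1b->0: no, abbabbb/bbabbab meet in 1. 1b->1: no, abbabbb/bbababa meet in 1. Open state 2: 1b->2.
bba: 2a undefined. 2a->0: no, abbabbb/abaaabb meet in 2 with "b" left. 2a->1: no, abbabbb/abbbb meet in 2 with "bb" left. 2a->2: no, abbabbb/bbbbb meet in 2 with "bbb" left. Open state 3: 2a->3.
bbb: 2b undefined. 2b->0: no, abaaaab/bbbbb meet in 2. 2b->1: no, abaaaab/abbbb meet in 2. 2b->2: no, abaaaab/abbbb meet in 2. 2b->3: ok.
bbab: 3b undefined. 3b->0: no, abbabbb/bbabbab meet in 2. 3b->1: no, abbabbb/bbababa meet in 3. 3b->2: no, abbabbb/abbbb meet in 2. 3b->3: no, abbabbb/abbbb meet in 3. Open state 4: 3b->4.
bbba: 3a undefined. 3a->0: no, a/bbbaa meet in 0. 3a->1: ok.
bbaba: 4a undefined. 4a->0: ok.
bbabb: 4b undefined. 4b->0: no, abbabbb/bbababa meet in 1. 4b->1: no, abbabbb/bbabbab meet in 2. 4b->2: no, abbabbb/abaaabb meet in 3. 4b->3: no, abbabbb/abbbb meet in 4. 4b->4: no, abbabbb/abbbb meet in 4. Open state 5: 4b->5.
bbabba: 5a undefined. 5a->0: ok.
abbabbb: 5b undefined. 5b->0: ok.
All examples now run through 6 states with every (state, symbol) defined. Accept strings end in {0,2}, Reject strings end in {1,3,4,5}; accept={0,2}.

states=6 start=0 accept={0,2} delta: 0a->0 0b->1 1a->1 1b->2 2a->3 2b->3 3a->1 3b->4 4a->0 4b->5 5a->0 5b->0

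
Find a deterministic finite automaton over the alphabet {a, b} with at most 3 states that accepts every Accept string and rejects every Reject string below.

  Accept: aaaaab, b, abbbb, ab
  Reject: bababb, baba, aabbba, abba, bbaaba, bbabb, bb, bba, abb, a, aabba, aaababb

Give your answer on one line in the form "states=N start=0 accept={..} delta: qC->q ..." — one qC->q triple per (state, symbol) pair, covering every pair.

Grow the machine one transition at a time. Run the examples from 0; the earliest place one falls off (shortest prefix, ties alphabetical) gets sent to the lowest-numbered state that keeps every Accept/Reject pair distinguishable — a pair clashes when both reach the same state with identical unread suffix — and to a fresh state only if none does.
a: 0a undefined. 0a->0: ok.
b: 0b undefined. 0b->0: no, aaaaab/bababb meet in 0. Open state 1: 0b->1.
ba: 1a undefined. 1a->0: ok.
bb: 1b undefined. 1b->0: no, abbbb/bababb meet in 0. 1b->1: no, aaaaab/bababb meet in 1. Open state 2: 1b->2.
bba: 2a undefined. 2a->0: ok.
abbb: 2b undefined. 2b->0: ok.
All examples now run through 3 states with every (state, symbol) defined. Accept strings end in {1}, Reject strings end in {0,2}; accept={1}.

states=3 start=0 accept={1} delta: 0a->0 0b->1 1a->0 1b->2 2a->0 2b->0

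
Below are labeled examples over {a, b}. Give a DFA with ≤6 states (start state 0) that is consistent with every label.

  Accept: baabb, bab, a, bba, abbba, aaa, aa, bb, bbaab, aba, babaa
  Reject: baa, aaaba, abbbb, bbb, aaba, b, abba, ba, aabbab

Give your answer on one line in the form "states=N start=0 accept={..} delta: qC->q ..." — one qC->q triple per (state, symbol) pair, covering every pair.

states=6 start=0 accept={0,1,3,5} delta: 0a->1 0b->2 1a->3 1b->0 2a->4 2b->0 3a->0 3b->5 4a->4 4b->1 5a->2 5b->3

State merging on the prefix tree: take the shortest (then alphabetical) example prefix whose next move is undefined and point that move at state 0, else 1, else 2, ...; a target is out if some Accept/Reject pair would then sit in one state with the same input left (inseparable). If every existing state is out, open a new one.
a: 0a undefined. 0a->0: no, bba/abba meet in 0 with "bba" left. Open state 1: 0a->1.
b: 0b undefined. 0b->0: no, a/ba meet in 1. 0b->1: no, a/b meet in 1. Open state 2: 0b->2.
aa: 1a undefined. 1a->0: no, aba/aaaba meet in 1 with "ba" left. 1a->1: no, aba/aaaba meet in 1 with "ba" left. 1a->2: no, bba/aaba meet in 2 with "ba" left. Open state 3: 1a->3.
ab: 1b undefined. 1b->0: ok.
ba: 2a undefined. 2a->0: no, baabb/b meet in 2. 2a->1: no, a/abba meet in 1. 2a->2: no, baabb/abbbb meet in 2 with "bb" left. 2a->3: no, aaa/baa meet in 3 with "a" left. Open state 4: 2a->4.
bb: 2b undefined. 2b->0: ok.
aaa: 3a undefined. 3a->0: ok.
aab: 3b undefined. 3b->0: no, bab/aabbab meet in 4 with "b" left. 3b->1: no, aaa/aabbab meet in 0. 3b->2: no, aaa/aabbab meet in 0. 3b->3: no, aaa/aaba meet in 0. 3b->4: no, bbaab/aaaba meet in 4. Open state 5: 3b->5.
baa: 4a undefined. 4a->0: no, baabb/baa meet in 0. 4a->1: no, baabb/abbbb meet in 2. 4a->2: no, baabb/baa meet in 2. 4a->3: no, aa/baa meet in 3. 4a->4: ok.
bab: 4b undefined. 4b->0: no, baabb/abbbb meet in 2. 4b->1: ok.
aaba: 5a undefined. 5a->0: no, baabb/aaba meet in 0. 5a->1: no, bab/aaba meet in 1. 5a->2: ok.
aabb: 5b undefined. 5b->0: no, baabb/aabbab meet in 0. 5b->1: no, bbaab/aabbab meet in 5. 5b->2: no, bab/aabbab meet in 1. 5b->3: ok.
All examples now run through 6 states with every (state, symbol) defined. Accept strings end in {0,1,3,5}, Reject strings end in {2,4}; accept={0,1,3,5}.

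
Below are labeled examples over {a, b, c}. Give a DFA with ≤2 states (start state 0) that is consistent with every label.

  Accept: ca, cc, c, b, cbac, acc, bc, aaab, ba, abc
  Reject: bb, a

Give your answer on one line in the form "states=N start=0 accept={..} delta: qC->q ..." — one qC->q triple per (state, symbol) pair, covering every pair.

State merging on the prefix tree: take the shortest (then alphabetical) example prefix whose next move is undefined and point that move at state 0, else 1, else 2, ...; a target is out if some Accept/Reject pair would then sit in one state with the same input left (inseparable). If every existing state is out, open a new one.
a: 0a undefined. 0a->0: ok.
b: 0b undefined. 0b->0: no, b/bb meet in 0. Open state 1: 0b->1.
c: 0c undefined. 0c->0: no, ca/a meet in 0. 0c->1: ok.
ba: 1a undefined. 1a->0: no, ca/a meet in 0. 1a->1: ok.
bb: 1b undefined. 1b->0: ok.
bc: 1c undefined. 1c->0: no, cc/bb meet in 0. 1c->1: ok.
All examples now run through 2 states with every (state, symbol) defined. Accept strings end in {1}, Reject strings end in {0}; accept={1}.

states=2 start=0 accept={1} delta: 0a->0 0b->1 0c->1 1a->1 1b->0 1c->1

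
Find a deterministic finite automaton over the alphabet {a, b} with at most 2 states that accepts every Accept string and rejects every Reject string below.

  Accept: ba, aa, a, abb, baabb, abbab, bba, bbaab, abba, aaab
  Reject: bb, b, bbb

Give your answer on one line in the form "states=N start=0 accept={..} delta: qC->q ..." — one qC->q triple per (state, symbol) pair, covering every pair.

states=2 start=0 accept={1} delta: 0a->1 0b->0 1a->1 1b->1

State merging on the prefix tree: take the shortest (then alphabetical) example prefix whose next move is undefined and point that move at state 0, else 1, else 2, ...; a target is out if some Accept/Reject pair would then sit in one state with the same input left (inseparable). If every existing state is out, open a new one.
a: 0a undefined. 0a->0: no, abb/bb meet in 0 with "bb" left. Open state 1: 0a->1.
b: 0b undefined. 0b->0: ok.
aa: 1a undefined. 1a->0: no, aa/bb meet in 0. 1a->1: ok.
ab: 1b undefined. 1b->0: no, abb/bb meet in 0. 1b->1: ok.
All examples now run through 2 states with every (state, symbol) defined. Accept strings end in {1}, Reject strings end in {0}; accept={1}.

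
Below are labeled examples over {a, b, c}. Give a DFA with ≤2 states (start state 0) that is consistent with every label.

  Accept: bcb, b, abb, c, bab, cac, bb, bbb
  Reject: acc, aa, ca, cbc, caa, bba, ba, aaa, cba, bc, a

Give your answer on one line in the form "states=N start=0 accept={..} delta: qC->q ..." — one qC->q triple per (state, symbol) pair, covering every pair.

Grow the machine one transition at a time. Run the examples from 0; the earliest place one falls off (shortest prefix, ties alphabetical) gets sent to the lowest-numbered state that keeps every Accept/Reject pair distinguishable — a pair clashes when both reach the same state with identical unread suffix — and to a fresh state only if none does.
a: 0a undefined. 0a->0: ok.
b: 0b undefined. 0b->0: no, b/aa meet in 0. Open state 1: 0b->1.
c: 0c undefined. 0c->0: no, c/acc meet in 0. 0c->1: ok.
ba: 1a undefined. 1a->0: ok.
bb: 1b undefined. 1b->0: no, b/cbc meet in 1. 1b->1: ok.
bc: 1c undefined. 1c->0: ok.
All examples now run through 2 states with every (state, symbol) defined. Accept strings end in {1}, Reject strings end in {0}; accept={1}.

states=2 start=0 accept={1} delta: 0a->0 0b->1 0c->1 1a->0 1b->1 1c->0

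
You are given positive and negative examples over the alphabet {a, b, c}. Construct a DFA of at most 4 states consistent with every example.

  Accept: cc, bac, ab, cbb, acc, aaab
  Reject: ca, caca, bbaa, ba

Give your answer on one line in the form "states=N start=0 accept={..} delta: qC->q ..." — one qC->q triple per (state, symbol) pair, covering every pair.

states=2 start=0 accept={1} delta: 0a->0 0b->1 0c->1 1a->0 1b->0 1c->1

State merging on the prefix tree: take the shortest (then alphabetical) example prefix whose next move is undefined and point that move at state 0, else 1, else 2, ...; a target is out if some Accept/Reject pair would then sit in one state with the same input left (inseparable). If every existing state is out, open a new one.
a: 0a undefined. 0a->0: ok.
b: 0b undefined. 0b->0: no, ab/bbaa meet in 0. Open state 1: 0b->1.
c: 0c undefined. 0c->0: no, cc/ca meet in 0. 0c->1: ok.
ba: 1a undefined. 1a->0: ok.
bb: 1b undefined. 1b->0: ok.
cc: 1c undefined. 1c->0: no, cc/ca meet in 0. 1c->1: ok.
All examples now run through 2 states with every (state, symbol) defined. Accept strings end in {1}, Reject strings end in {0}; accept={1}.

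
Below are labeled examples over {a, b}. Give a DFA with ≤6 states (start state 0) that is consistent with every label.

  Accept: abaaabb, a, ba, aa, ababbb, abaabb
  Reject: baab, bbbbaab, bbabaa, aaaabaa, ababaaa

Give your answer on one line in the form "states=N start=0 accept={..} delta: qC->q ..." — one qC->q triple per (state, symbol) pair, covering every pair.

Fold the examples into a partial DFA from state 0: repeatedly fix the first undefined (state, symbol) met by the shortest-then-alphabetical prefix, trying targets in increasing order and rejecting any under which an Accept and a Reject string meet in one state with the same remainder; add a state when all current targets are rejected. Accepting states are where Accept strings end.
a: 0a undefined. 0a->0: ok.
b: 0b undefined. 0b->0: no, abaaabb/baab meet in 0. Open state 1: 0b->1.
ba: 1a undefined. 1a->0: no, a/aaaabaa meet in 0. 1a->1: no, ba/aaaabaa meet in 1. Open state 2: 1a->2.
bb: 1b undefined. 1b->0: ok.
baa: 2a undefined. 2a->0: no, abaaabb/bbabaa meet in 0. 2a->1: no, a/baab meet in 0. 2a->2: no, ba/bbabaa meet in 2. Open state 3: 2a->3.
abab: 2b undefined. 2b->0: no, a/ababaaa meet in 0. 2b->1: no, ababbb/bbbbaab meet in 1. 2b->2: ok.
baab: 3b undefined. 3b->0: no, a/baab meet in 0. 3b->1: ok.
abaaa: 3a undefined. 3a->0: no, abaaabb/ababaaa meet in 0. 3a->1: no, abaaabb/baab meet in 1. 3a->2: ok.
All examples now run through 4 states with every (state, symbol) defined. Accept strings end in {0,2}, Reject strings end in {1,3}; accept={0,2}.

states=4 start=0 accept={0,2} delta: 0a->0 0b->1 1a->2 1b->0 2a->3 2b->2 3a->2 3b->1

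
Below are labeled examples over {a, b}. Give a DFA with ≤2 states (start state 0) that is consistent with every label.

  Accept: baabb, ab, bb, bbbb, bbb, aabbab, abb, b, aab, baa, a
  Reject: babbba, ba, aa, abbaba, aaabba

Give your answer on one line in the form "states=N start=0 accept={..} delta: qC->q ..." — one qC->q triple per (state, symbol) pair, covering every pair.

Grow the machine one transition at a time. Run the examples from 0; the earliest place one falls off (shortest prefix, ties alphabetical) gets sent to the lowest-numbered state that keeps every Accept/Reject pair distinguishable — a pair clashes when both reach the same state with identical unread suffix — and to a fresh state only if none does.
a: 0a undefined. 0a->0: no, a/aa meet in 0. Open state 1: 0a->1.
b: 0b undefined. 0b->0: no, baa/aa meet in 1 with "a" left. 0b->1: ok.
aa: 1a undefined. 1a->0: ok.
ab: 1b undefined. 1b->0: no, ab/babbba meet in 0. 1b->1: ok.
All examples now run through 2 states with every (state, symbol) defined. Accept strings end in {1}, Reject strings end in {0}; accept={1}.

states=2 start=0 accept={1} delta: 0a->1 0b->1 1a->0 1b->1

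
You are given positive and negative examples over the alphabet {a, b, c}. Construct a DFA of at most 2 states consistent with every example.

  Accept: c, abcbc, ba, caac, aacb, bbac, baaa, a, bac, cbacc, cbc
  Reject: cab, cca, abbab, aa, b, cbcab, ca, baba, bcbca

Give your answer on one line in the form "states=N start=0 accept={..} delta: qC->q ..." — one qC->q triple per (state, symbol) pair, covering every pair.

states=2 start=0 accept={1} delta: 0a->1 0b->0 0c->1 1a->0 1b->1 1c->1

State merging on the prefix tree: take the shortest (then alphabetical) example prefix whose next move is undefined and point that move at state 0, else 1, else 2, ...; a target is out if some Accept/Reject pair would then sit in one state with the same input left (inseparable). If every existing state is out, open a new one.
a: 0a undefined. 0a->0: no, a/aa meet in 0. Open state 1: 0a->1.
b: 0b undefined. 0b->0: ok.
c: 0c undefined. 0c->0: no, c/b meet in 0. 0c->1: ok.
aa: 1a undefined. 1a->0: ok.
ab: 1b undefined. 1b->0: no, c/baba meet in 1. 1b->1: ok.
cc: 1c undefined. 1c->0: no, c/cca meet in 1. 1c->1: ok.
All examples now run through 2 states with every (state, symbol) defined. Accept strings end in {1}, Reject strings end in {0}; accept={1}.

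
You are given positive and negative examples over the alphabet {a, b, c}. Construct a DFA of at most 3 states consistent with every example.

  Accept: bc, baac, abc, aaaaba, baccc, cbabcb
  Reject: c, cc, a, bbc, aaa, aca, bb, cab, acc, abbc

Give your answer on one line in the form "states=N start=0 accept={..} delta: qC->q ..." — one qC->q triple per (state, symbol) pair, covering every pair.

states=3 start=0 accept={2} delta: 0a->0 0b->1 0c->0 1a->2 1b->0 1c->2 2a->1 2b->2 2c->2

Fold the examples into a partial DFA from state 0: repeatedly fix the first undefined (state, symbol) met by the shortest-then-alphabetical prefix, trying targets in increasing order and rejecting any under which an Accept and a Reject string meet in one state with the same remainder; add a state when all current targets are rejected. Accepting states are where Accept strings end.
a: 0a undefined. 0a->0: ok.
b: 0b undefined. 0b->0: no, bc/c meet in 0 with "c" left. Open state 1: 0b->1.
c: 0c undefined. 0c->0: ok.
ba: 1a undefined. 1a->0: no, baac/c meet in 0. 1a->1: no, aaaaba/cab meet in 1. Open state 2: 1a->2.
bb: 1b undefined. 1b->0: ok.
bc: 1c undefined. 1c->0: no, bc/c meet in 0. 1c->1: no, bc/cab meet in 1. 1c->2: ok.
baa: 2a undefined. 2a->0: no, baac/c meet in 0. 2a->1: ok.
bac: 2c undefined. 2c->0: no, baccc/c meet in 0. 2c->1: no, baccc/cab meet in 1. 2c->2: ok.
cbab: 2b undefined. 2b->0: no, cbabcb/cab meet in 1. 2b->1: no, cbabcb/cab meet in 1. 2b->2: ok.
All examples now run through 3 states with every (state, symbol) defined. Accept strings end in {2}, Reject strings end in {0,1}; accept={2}.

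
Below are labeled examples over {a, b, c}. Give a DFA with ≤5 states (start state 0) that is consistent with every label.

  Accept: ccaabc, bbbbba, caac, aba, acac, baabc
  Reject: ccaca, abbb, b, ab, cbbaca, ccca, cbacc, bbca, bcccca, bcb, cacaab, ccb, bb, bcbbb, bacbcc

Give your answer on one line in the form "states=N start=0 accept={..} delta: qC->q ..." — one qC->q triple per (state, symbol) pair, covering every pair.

states=4 start=0 accept={2,3} delta: 0a->0 0b->1 0c->1 1a->2 1b->1 1c->2 2a->1 2b->1 2c->3 3a->0 3b->2 3c->1

Grow the machine one transition at a time. Run the examples from 0; the earliest place one falls off (shortest prefix, ties alphabetical) gets sent to the lowest-numbered state that keeps every Accept/Reject pair distinguishable — a pair clashes when both reach the same state with identical unread suffix — and to a fresh state only if none does.
a: 0a undefined. 0a->0: ok.
b: 0b undefined. 0b->0: no, bbbbba/abbb meet in 0. Open state 1: 0b->1.
c: 0c undefined. 0c->0: no, caac/ccaca meet in 0. 0c->1: ok.
ba: 1a undefined. 1a->0: no, caac/b meet in 1. 1a->1: no, aba/b meet in 1. Open state 2: 1a->2.
bb: 1b undefined. 1b->0: no, bbbbba/bbca meet in 2. 1b->1: ok.
bc: 1c undefined. 1c->0: no, ccaabc/bbca meet in 0. 1c->1: no, bbbbba/ccca meet in 2. 1c->2: ok.
baa: 2a undefined. 2a->0: no, ccaabc/ccaca meet in 2. 2a->1: ok.
bac: 2c undefined. 2c->0: no, acac/cbbaca meet in 0. 2c->1: no, bbbbba/cbbaca meet in 2. 2c->2: no, bbbbba/cbacc meet in 2. Open state 3: 2c->3.
bcb: 2b undefined. 2b->0: no, ccaabc/ccaca meet in 1. 2b->1: ok.
bacb: 3b undefined. 3b->0: no, ccaabc/bacbcc meet in 2. 3b->1: no, acac/bacbcc meet in 3. 3b->2: ok.
bccc: 3c undefined. 3c->0: no, ccaabc/bcccca meet in 2. 3c->1: ok.
caca: 3a undefined. 3a->0: ok.
All examples now run through 4 states with every (state, symbol) defined. Accept strings end in {2,3}, Reject strings end in {0,1}; accept={2,3}.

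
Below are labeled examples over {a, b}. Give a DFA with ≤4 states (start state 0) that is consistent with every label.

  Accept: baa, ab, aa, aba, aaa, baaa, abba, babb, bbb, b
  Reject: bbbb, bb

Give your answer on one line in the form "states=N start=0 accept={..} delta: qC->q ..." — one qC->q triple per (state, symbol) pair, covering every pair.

states=3 start=0 accept={0,1} delta: 0a->0 0b->1 1a->1 1b->2 2a->0 2b->1

Fold the examples into a partial DFA from state 0: repeatedly fix the first undefined (state, symbol) met by the shortest-then-alphabetical prefix, trying targets in increasing order and rejecting any under which an Accept and a Reject string meet in one state with the same remainder; add a state when all current targets are rejected. Accepting states are where Accept strings end.
a: 0a undefined. 0a->0: ok.
b: 0b undefined. 0b->0: no, baa/bbbb meet in 0. Open state 1: 0b->1.
ba: 1a undefined. 1a->0: no, babb/bb meet in 1 with "b" left. 1a->1: ok.
bb: 1b undefined. 1b->0: no, aa/bbbb meet in 0. 1b->1: no, baa/bbbb meet in 1. Open state 2: 1b->2.
bbb: 2b undefined. 2b->0: no, baa/bbbb meet in 1. 2b->1: ok.
abba: 2a undefined. 2a->0: ok.
All examples now run through 3 states with every (state, symbol) defined. Accept strings end in {0,1}, Reject strings end in {2}; accept={0,1}.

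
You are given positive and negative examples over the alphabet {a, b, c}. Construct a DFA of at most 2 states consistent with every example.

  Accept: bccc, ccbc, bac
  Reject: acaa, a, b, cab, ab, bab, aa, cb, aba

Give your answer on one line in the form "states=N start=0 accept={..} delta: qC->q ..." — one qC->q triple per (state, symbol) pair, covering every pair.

State merging on the prefix tree: take the shortest (then alphabetical) example prefix whose next move is undefined and point that move at state 0, else 1, else 2, ...; a target is out if some Accept/Reject pair would then sit in one state with the same input left (inseparable). If every existing state is out, open a new one.
a: 0a undefined. 0a->0: ok.
b: 0b undefined. 0b->0: ok.
c: 0c undefined. 0c->0: no, bccc/acaa meet in 0. Open state 1: 0c->1.
ca: 1a undefined. 1a->0: ok.
cb: 1b undefined. 1b->0: ok.
cc: 1c undefined. 1c->0: ok.
All examples now run through 2 states with every (state, symbol) defined. Accept strings end in {1}, Reject strings end in {0}; accept={1}.

states=2 start=0 accept={1} delta: 0a->0 0b->0 0c->1 1a->0 1b->0 1c->0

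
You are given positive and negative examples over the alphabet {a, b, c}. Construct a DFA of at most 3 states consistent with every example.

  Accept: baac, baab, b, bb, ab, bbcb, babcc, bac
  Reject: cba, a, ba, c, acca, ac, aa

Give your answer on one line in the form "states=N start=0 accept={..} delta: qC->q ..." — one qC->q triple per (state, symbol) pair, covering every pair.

states=3 start=0 accept={1} delta: 0a->0 0b->1 0c->0 1a->2 1b->1 1c->1 2a->1 2b->1 2c->1

State merging on the prefix tree: take the shortest (then alphabetical) example prefix whose next move is undefined and point that move at state 0, else 1, else 2, ...; a target is out if some Accept/Reject pair would then sit in one state with the same input left (inseparable). If every existing state is out, open a new one.
a: 0a undefined. 0a->0: ok.
b: 0b undefined. 0b->0: no, baac/c meet in 0 with "c" left. Open state 1: 0b->1.
c: 0c undefined. 0c->0: ok.
ba: 1a undefined. 1a->0: no, baac/cba meet in 0. 1a->1: no, b/cba meet in 1. Open state 2: 1a->2.
bb: 1b undefined. 1b->0: no, bb/a meet in 0. 1b->1: ok.
baa: 2a undefined. 2a->0: no, baac/a meet in 0. 2a->1: ok.
bab: 2b undefined. 2b->0: no, babcc/a meet in 0. 2b->1: ok.
bac: 2c undefined. 2c->0: no, bac/a meet in 0. 2c->1: ok.
bbc: 1c undefined. 1c->0: no, baac/a meet in 0. 1c->1: ok.
All examples now run through 3 states with every (state, symbol) defined. Accept strings end in {1}, Reject strings end in {0,2}; accept={1}.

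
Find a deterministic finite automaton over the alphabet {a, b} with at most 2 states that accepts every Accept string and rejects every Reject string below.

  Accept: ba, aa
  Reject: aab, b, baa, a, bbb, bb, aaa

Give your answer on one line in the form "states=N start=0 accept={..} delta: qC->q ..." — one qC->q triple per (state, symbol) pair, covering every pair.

Fold the examples into a partial DFA from state 0: repeatedly fix the first undefined (state, symbol) met by the shortest-then-alphabetical prefix, trying targets in increasing order and rejecting any under which an Accept and a Reject string meet in one state with the same remainder; add a state when all current targets are rejected. Accepting states are where Accept strings end.
a: 0a undefined. 0a->0: no, aa/a meet in 0. Open state 1: 0a->1.
b: 0b undefined. 0b->0: no, ba/a meet in 1. 0b->1: ok.
aa: 1a undefined. 1a->0: ok.
bb: 1b undefined. 1b->0: no, ba/bb meet in 0. 1b->1: ok.
All examples now run through 2 states with every (state, symbol) defined. Accept strings end in {0}, Reject strings end in {1}; accept={0}.

states=2 start=0 accept={0} delta: 0a->1 0b->1 1a->0 1b->1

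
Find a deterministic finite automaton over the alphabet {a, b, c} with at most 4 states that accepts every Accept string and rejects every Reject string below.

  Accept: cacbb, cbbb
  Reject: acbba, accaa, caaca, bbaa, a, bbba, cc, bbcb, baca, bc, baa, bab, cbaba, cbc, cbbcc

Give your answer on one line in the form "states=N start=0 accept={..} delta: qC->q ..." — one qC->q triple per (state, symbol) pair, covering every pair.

Grow the machine one transition at a time. Run the examples from 0; the earliest place one falls off (shortest prefix, ties alphabetical) gets sent to the lowest-numbered state that keeps every Accept/Reject pair distinguishable — a pair clashes when both reach the same state with identical unread suffix — and to a fresh state only if none does.
a: 0a undefined. 0a->0: ok.
b: 0b undefined. 0b->0: ok.
c: 0c undefined. 0c->0: no, cacbb/acbba meet in 0. Open state 1: 0c->1.
ca: 1a undefined. 1a->0: ok.
cb: 1b undefined. 1b->0: no, cacbb/acbba meet in 0. 1b->1: no, cacbb/bbcb meet in 1. Open state 2: 1b->2.
cc: 1c undefined. 1c->0: ok.
cba: 2a undefined. 2a->0: ok.
cbb: 2b undefined. 2b->0: no, cacbb/acbba meet in 0. 2b->1: no, cacbb/bc meet in 1. 2b->2: no, cacbb/bbcb meet in 2. Open state 3: 2b->3.
cbc: 2c undefined. 2c->0: ok.
cbbb: 3b undefined. 3b->0: no, cbbb/accaa meet in 0. 3b->1: no, cbbb/bc meet in 1. 3b->2: no, cbbb/bbcb meet in 2. 3b->3: ok.
cbbc: 3c undefined. 3c->0: ok.
acbba: 3a undefined. 3a->0: ok.
All examples now run through 4 states with every (state, symbol) defined. Accept strings end in {3}, Reject strings end in {0,1,2}; accept={3}.

states=4 start=0 accept={3} delta: 0a->0 0b->0 0c->1 1a->0 1b->2 1c->0 2a->0 2b->3 2c->0 3a->0 3b->3 3c->0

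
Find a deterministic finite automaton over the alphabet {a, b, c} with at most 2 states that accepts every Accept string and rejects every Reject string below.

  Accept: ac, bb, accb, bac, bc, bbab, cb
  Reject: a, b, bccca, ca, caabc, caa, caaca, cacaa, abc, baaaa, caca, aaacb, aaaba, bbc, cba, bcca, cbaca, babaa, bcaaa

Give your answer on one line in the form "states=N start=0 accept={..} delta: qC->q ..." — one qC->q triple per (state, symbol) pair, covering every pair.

Fold the examples into a partial DFA from state 0: repeatedly fix the first undefined (state, symbol) met by the shortest-then-alphabetical prefix, trying targets in increasing order and rejecting any under which an Accept and a Reject string meet in one state with the same remainder; add a state when all current targets are rejected. Accepting states are where Accept strings end.
a: 0a undefined. 0a->0: no, bc/abc meet in 0 with "bc" left. Open state 1: 0a->1.
b: 0b undefined. 0b->0: no, bb/b meet in 0. 0b->1: ok.
c: 0c undefined. 0c->0: no, cb/a meet in 1. 0c->1: ok.
aa: 1a undefined. 1a->0: no, bac/a meet in 1. 1a->1: ok.
ab: 1b undefined. 1b->0: ok.
ac: 1c undefined. 1c->0: ok.
All examples now run through 2 states with every (state, symbol) defined. Accept strings end in {0}, Reject strings end in {1}; accept={0}.

states=2 start=0 accept={0} delta: 0a->1 0b->1 0c->1 1a->1 1b->0 1c->0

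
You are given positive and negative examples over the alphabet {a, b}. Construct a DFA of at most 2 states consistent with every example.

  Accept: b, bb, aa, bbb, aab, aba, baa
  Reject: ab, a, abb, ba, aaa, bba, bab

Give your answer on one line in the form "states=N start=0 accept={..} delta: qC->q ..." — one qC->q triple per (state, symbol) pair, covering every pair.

states=2 start=0 accept={0} delta: 0a->1 0b->0 1a->0 1b->1

Fold the examples into a partial DFA from state 0: repeatedly fix the first undefined (state, symbol) met by the shortest-then-alphabetical prefix, trying targets in increasing order and rejecting any under which an Accept and a Reject string meet in one state with the same remainder; add a state when all current targets are rejected. Accepting states are where Accept strings end.
a: 0a undefined. 0a->0: no, b/ab meet in 0 with "b" left. Open state 1: 0a->1.
b: 0b undefined. 0b->0: ok.
aa: 1a undefined. 1a->0: ok.
ab: 1b undefined. 1b->0: no, b/ab meet in 0. 1b->1: ok.
All examples now run through 2 states with every (state, symbol) defined. Accept strings end in {0}, Reject strings end in {1}; accept={0}.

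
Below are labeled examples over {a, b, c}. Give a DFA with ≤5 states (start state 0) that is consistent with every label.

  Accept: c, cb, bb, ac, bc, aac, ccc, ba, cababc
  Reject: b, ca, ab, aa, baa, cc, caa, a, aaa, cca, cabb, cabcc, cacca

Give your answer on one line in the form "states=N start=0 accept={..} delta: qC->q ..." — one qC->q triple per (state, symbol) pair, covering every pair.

Fold the examples into a partial DFA from state 0: repeatedly fix the first undefined (state, symbol) met by the shortest-then-alphabetical prefix, trying targets in increasing order and rejecting any under which an Accept and a Reject string meet in one state with the same remainder; add a state when all current targets are rejected. Accepting states are where Accept strings end.
a: 0a undefined. 0a->0: ok.
b: 0b undefined. 0b->0: no, bb/b meet in 0. Open state 1: 0b->1.
c: 0c undefined. 0c->0: no, c/ca meet in 0. 0c->1: no, c/b meet in 1. Open state 2: 0c->2.
ba: 1a undefined. 1a->0: no, ba/aa meet in 0. 1a->1: no, ba/b meet in 1. 1a->2: ok.
bb: 1b undefined. 1b->0: no, bb/aa meet in 0. 1b->1: no, bb/b meet in 1. 1b->2: ok.
bc: 1c undefined. 1c->0: no, bc/aa meet in 0. 1c->1: no, bc/b meet in 1. 1c->2: ok.
ca: 2a undefined. 2a->0: no, c/cabb meet in 2. 2a->1: no, c/caa meet in 2. 2a->2: no, c/ca meet in 2. Open state 3: 2a->3.
cb: 2b undefined. 2b->0: no, cb/aa meet in 0. 2b->1: no, cb/b meet in 1. 2b->2: ok.
cc: 2c undefined. 2c->0: ok.
caa: 3a undefined. 3a->0: ok.
cab: 3b undefined. 3b->0: ok.
cac: 3c undefined. 3c->0: ok.
All examples now run through 4 states with every (state, symbol) defined. Accept strings end in {2}, Reject strings end in {0,1,3}; accept={2}.

states=4 start=0 accept={2} delta: 0a->0 0b->1 0c->2 1a->2 1b->2 1c->2 2a->3 2b->2 2c->0 3a->0 3b->0 3c->0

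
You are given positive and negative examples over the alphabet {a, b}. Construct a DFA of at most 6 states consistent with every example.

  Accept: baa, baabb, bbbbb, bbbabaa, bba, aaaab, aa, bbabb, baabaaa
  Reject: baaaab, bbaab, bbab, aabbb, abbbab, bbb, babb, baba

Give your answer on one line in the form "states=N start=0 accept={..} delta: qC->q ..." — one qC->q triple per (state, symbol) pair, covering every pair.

Fold the examples into a partial DFA from state 0: repeatedly fix the first undefined (state, symbol) met by the shortest-then-alphabetical prefix, trying targets in increasing order and rejecting any under which an Accept and a Reject string meet in one state with the same remainder; add a state when all current targets are rejected. Accepting states are where Accept strings end.
a: 0a undefined. 0a->0: ok.
b: 0b undefined. 0b->0: no, baa/baaaab meet in 0. Open state 1: 0b->1.
ba: 1a undefined. 1a->0: no, baa/baba meet in 0. 1a->1: no, baabb/aabbb meet in 1 with "bb" left. Open state 2: 1a->2.
bb: 1b undefined. 1b->0: no, bbbbb/bbaab meet in 1. 1b->1: no, bbbbb/aabbb meet in 1. 1b->2: ok.
baa: 2a undefined. 2a->0: no, aaaab/baaaab meet in 1. 2a->1: no, baabb/bbaab meet in 2 with "b" left. 2a->2: no, baabb/babb meet in 2 with "bb" left. Open state 3: 2a->3.
bab: 2b undefined. 2b->0: no, aaaab/abbbab meet in 1. 2b->1: no, bbbbb/aabbb meet in 1. 2b->2: no, baa/baba meet in 3. 2b->3: no, baa/aabbb meet in 3. Open state 4: 2b->4.
baaa: 3a undefined. 3a->0: no, aaaab/baaaab meet in 1. 3a->1: ok.
baab: 3b undefined. 3b->0: no, aa/bbab meet in 0. 3b->1: no, baabb/bbaab meet in 2. 3b->2: no, baabb/baaaab meet in 4. 3b->3: no, baa/bbab meet in 3. 3b->4: no, baabb/babb meet in 4 with "b" left. Open state 5: 3b->5.
baba: 4a undefined. 4a->0: no, aaaab/abbbab meet in 1. 4a->1: no, bbbabaa/baba meet in 1. 4a->2: ok.
babb: 4b undefined. 4b->0: no, aa/babb meet in 0. 4b->1: no, bbbbb/bbaab meet in 2. 4b->2: no, bbbbb/baaaab meet in 4. 4b->3: no, baa/babb meet in 3. 4b->4: no, bbbbb/baaaab meet in 4. 4b->5: ok.
baaba: 5a undefined. 5a->0: ok.
baabb: 5b undefined. 5b->0: ok.
All examples now run through 6 states with every (state, symbol) defined. Accept strings end in {0,1,3}, Reject strings end in {2,4,5}; accept={0,1,3}.

states=6 start=0 accept={0,1,3} delta: 0a->0 0b->1 1a->2 1b->2 2a->3 2b->4 3a->1 3b->5 4a->2 4b->5 5a->0 5b->0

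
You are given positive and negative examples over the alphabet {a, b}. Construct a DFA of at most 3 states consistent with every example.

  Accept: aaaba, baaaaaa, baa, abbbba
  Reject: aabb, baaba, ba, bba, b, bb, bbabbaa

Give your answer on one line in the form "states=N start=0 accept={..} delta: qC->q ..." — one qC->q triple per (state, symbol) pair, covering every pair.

State merging on the prefix tree: take the shortest (then alphabetical) example prefix whose next move is undefined and point that move at state 0, else 1, else 2, ...; a target is out if some Accept/Reject pair would then sit in one state with the same input left (inseparable). If every existing state is out, open a new one.
a: 0a undefined. 0a->0: no, aaaba/ba meet in 0 with "ba" left. Open state 1: 0a->1.
b: 0b undefined. 0b->0: ok.
aa: 1a undefined. 1a->0: no, baaaaaa/aabb meet in 0. 1a->1: no, aaaba/baaba meet in 1 with "ba" left. Open state 2: 1a->2.
ab: 1b undefined. 1b->0: no, baa/bbabbaa meet in 2. 1b->1: ok.
aaa: 2a undefined. 2a->0: no, aaaba/ba meet in 1. 2a->1: ok.
aab: 2b undefined. 2b->0: ok.
All examples now run through 3 states with every (state, symbol) defined. Accept strings end in {2}, Reject strings end in {0,1}; accept={2}.

states=3 start=0 accept={2} delta: 0a->1 0b->0 1a->2 1b->1 2a->1 2b->0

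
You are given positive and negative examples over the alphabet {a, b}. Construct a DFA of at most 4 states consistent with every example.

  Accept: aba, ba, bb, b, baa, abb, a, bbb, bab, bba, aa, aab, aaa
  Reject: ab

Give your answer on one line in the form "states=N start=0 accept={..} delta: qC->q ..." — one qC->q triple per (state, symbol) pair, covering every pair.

states=4 start=0 accept={0,1,2} delta: 0a->1 0b->2 1a->0 1b->3 2a->0 2b->0 3a->0 3b->0

Fold the examples into a partial DFA from state 0: repeatedly fix the first undefined (state, symbol) met by the shortest-then-alphabetical prefix, trying targets in increasing order and rejecting any under which an Accept and a Reject string meet in one state with the same remainder; add a state when all current targets are rejected. Accepting states are where Accept strings end.
a: 0a undefined. 0a->0: no, b/ab meet in 0 with "b" left. Open state 1: 0a->1.
b: 0b undefined. 0b->0: no, bab/ab meet in 1 with "b" left. 0b->1: no, bb/ab meet in 1 with "b" left. Open state 2: 0b->2.
aa: 1a undefined. 1a->0: ok.
ab: 1b undefined. 1b->0: no, aa/ab meet in 0. 1b->1: no, abb/ab meet in 1. 1b->2: no, b/ab meet in 2. Open state 3: 1b->3.
ba: 2a undefined. 2a->0: ok.
bb: 2b undefined. 2b->0: ok.
aba: 3a undefined. 3a->0: ok.
abb: 3b undefined. 3b->0: ok.
All examples now run through 4 states with every (state, symbol) defined. Accept strings end in {0,1,2}, Reject strings end in {3}; accept={0,1,2}.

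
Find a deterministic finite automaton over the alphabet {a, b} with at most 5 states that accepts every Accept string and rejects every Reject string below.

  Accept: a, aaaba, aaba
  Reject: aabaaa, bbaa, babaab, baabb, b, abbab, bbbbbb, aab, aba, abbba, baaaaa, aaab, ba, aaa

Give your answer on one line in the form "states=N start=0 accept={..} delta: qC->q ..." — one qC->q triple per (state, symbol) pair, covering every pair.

State merging on the prefix tree: take the shortest (then alphabetical) example prefix whose next move is undefined and point that move at state 0, else 1, else 2, ...; a target is out if some Accept/Reject pair would then sit in one state with the same input left (inseparable). If every existing state is out, open a new one.
a: 0a undefined. 0a->0: no, a/aaa meet in 0. Open state 1: 0a->1.
b: 0b undefined. 0b->0: no, a/ba meet in 1. 0b->1: no, a/b meet in 1. Open state 2: 0b->2.
aa: 1a undefined. 1a->0: no, a/aaa meet in 1. 1a->1: no, a/aaa meet in 1. 1a->2: ok.
ab: 1b undefined. 1b->0: no, a/aba meet in 1. 1b->1: ok.
ba: 2a undefined. 2a->0: no, a/babaab meet in 1. 2a->1: no, a/babaab meet in 1. 2a->2: ok.
bb: 2b undefined. 2b->0: ok.
All examples now run through 3 states with every (state, symbol) defined. Accept strings end in {1}, Reject strings end in {0,2}; accept={1}.

states=3 start=0 accept={1} delta: 0a->1 0b->2 1a->2 1b->1 2a->2 2b->0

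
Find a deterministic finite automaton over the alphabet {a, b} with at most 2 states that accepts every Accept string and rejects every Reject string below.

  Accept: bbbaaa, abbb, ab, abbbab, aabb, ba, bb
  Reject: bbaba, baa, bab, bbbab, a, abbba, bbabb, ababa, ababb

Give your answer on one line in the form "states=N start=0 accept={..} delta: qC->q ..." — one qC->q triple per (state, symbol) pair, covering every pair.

Fold the examples into a partial DFA from state 0: repeatedly fix the first undefined (state, symbol) met by the shortest-then-alphabetical prefix, trying targets in increasing order and rejecting any under which an Accept and a Reject string meet in one state with the same remainder; add a state when all current targets are rejected. Accepting states are where Accept strings end.
a: 0a undefined. 0a->0: no, abbbab/bbbab meet in 0 with "bbbab" left. Open state 1: 0a->1.
b: 0b undefined. 0b->0: no, ab/bab meet in 1 with "b" left. 0b->1: ok.
aa: 1a undefined. 1a->0: ok.
ab: 1b undefined. 1b->0: ok.
All examples now run through 2 states with every (state, symbol) defined. Accept strings end in {0}, Reject strings end in {1}; accept={0}.

states=2 start=0 accept={0} delta: 0a->1 0b->1 1a->0 1b->0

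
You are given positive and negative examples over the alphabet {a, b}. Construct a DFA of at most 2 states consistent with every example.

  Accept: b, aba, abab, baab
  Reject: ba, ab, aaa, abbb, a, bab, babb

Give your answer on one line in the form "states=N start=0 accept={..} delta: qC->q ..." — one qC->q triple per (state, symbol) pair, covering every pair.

State merging on the prefix tree: take the shortest (then alphabetical) example prefix whose next move is undefined and point that move at state 0, else 1, else 2, ...; a target is out if some Accept/Reject pair would then sit in one state with the same input left (inseparable). If every existing state is out, open a new one.
a: 0a undefined. 0a->0: no, b/ab meet in 0 with "b" left. Open state 1: 0a->1.
b: 0b undefined. 0b->0: ok.
aa: 1a undefined. 1a->0: ok.
ab: 1b undefined. 1b->0: no, b/ab meet in 0. 1b->1: ok.
All examples now run through 2 states with every (state, symbol) defined. Accept strings end in {0}, Reject strings end in {1}; accept={0}.

states=2 start=0 accept={0} delta: 0a->1 0b->0 1a->0 1b->1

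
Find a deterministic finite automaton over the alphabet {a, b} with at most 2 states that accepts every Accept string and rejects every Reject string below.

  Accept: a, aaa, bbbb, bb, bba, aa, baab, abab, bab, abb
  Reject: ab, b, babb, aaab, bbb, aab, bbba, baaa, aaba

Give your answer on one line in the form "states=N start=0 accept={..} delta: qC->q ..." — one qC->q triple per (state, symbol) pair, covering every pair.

Fold the examples into a partial DFA from state 0: repeatedly fix the first undefined (state, symbol) met by the shortest-then-alphabetical prefix, trying targets in increasing order and rejecting any under which an Accept and a Reject string meet in one state with the same remainder; add a state when all current targets are rejected. Accepting states are where Accept strings end.
a: 0a undefined. 0a->0: ok.
b: 0b undefined. 0b->0: no, a/ab meet in 0. Open state 1: 0b->1.
ba: 1a undefined. 1a->0: no, a/baaa meet in 0. 1a->1: ok.
bb: 1b undefined. 1b->0: ok.
All examples now run through 2 states with every (state, symbol) defined. Accept strings end in {0}, Reject strings end in {1}; accept={0}.

states=2 start=0 accept={0} delta: 0a->0 0b->1 1a->1 1b->0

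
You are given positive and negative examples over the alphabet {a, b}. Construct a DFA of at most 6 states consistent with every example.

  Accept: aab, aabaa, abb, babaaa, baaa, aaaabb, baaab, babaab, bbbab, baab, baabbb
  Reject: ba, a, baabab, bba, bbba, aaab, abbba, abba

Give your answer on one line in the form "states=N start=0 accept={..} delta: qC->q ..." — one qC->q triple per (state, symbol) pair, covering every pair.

states=6 start=0 accept={2,4,5} delta: 0a->1 0b->2 1a->0 1b->0 2a->3 2b->2 3a->4 3b->2 4a->2 4b->5 5a->1 5b->0

Grow the machine one transition at a time. Run the examples from 0; the earliest place one falls off (shortest prefix, ties alphabetical) gets sent to the lowest-numbered state that keeps every Accept/Reject pair distinguishable — a pair clashes when both reach the same state with identical unread suffix — and to a fresh state only if none does.
a: 0a undefined. 0a->0: no, aab/aaab meet in 0 with "b" left. Open state 1: 0a->1.
b: 0b undefined. 0b->0: no, baaab/aaab meet in 1 with "aab" left. 0b->1: no, baab/aaab meet in 1 with "aab" left. Open state 2: 0b->2.
aa: 1a undefined. 1a->0: ok.
ab: 1b undefined. 1b->0: ok.
ba: 2a undefined. 2a->0: no, aabaa/a meet in 1. 2a->1: no, aabaa/baabab meet in 0. 2a->2: no, aab/ba meet in 2. Open state 3: 2a->3.
bb: 2b undefined. 2b->0: no, aaaabb/aaab meet in 0. 2b->1: no, aaaabb/a meet in 1. 2b->2: ok.
baa: 3a undefined. 3a->0: no, aabaa/aaab meet in 0. 3a->1: no, aabaa/a meet in 1. 3a->2: no, baaa/ba meet in 3. 3a->3: no, aabaa/ba meet in 3. Open state 4: 3a->4.
bab: 3b undefined. 3b->0: no, babaaa/a meet in 1. 3b->1: no, babaaa/aaab meet in 0. 3b->2: ok.
baaa: 4a undefined. 4a->0: no, babaaa/aaab meet in 0. 4a->1: no, babaaa/a meet in 1. 4a->2: ok.
baab: 4b undefined. 4b->0: no, babaab/baabab meet in 0. 4b->1: no, aab/baabab meet in 2. 4b->2: no, aab/baabab meet in 2. 4b->3: no, babaab/ba meet in 3. 4b->4: no, aab/baabab meet in 2. Open state 5: 4b->5.
baaba: 5a undefined. 5a->0: no, aab/baabab meet in 2. 5a->1: ok.
baabb: 5b undefined. 5b->0: ok.
All examples now run through 6 states with every (state, symbol) defined. Accept strings end in {2,4,5}, Reject strings end in {0,1,3}; accept={2,4,5}.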